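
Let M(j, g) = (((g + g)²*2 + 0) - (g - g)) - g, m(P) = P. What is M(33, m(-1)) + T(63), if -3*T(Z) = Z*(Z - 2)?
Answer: -1272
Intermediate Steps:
T(Z) = -Z*(-2 + Z)/3 (T(Z) = -Z*(Z - 2)/3 = -Z*(-2 + Z)/3)
M(j, g) = -g + 8*g² (M(j, g) = (((2*g)²*2 + 0) - 1*0) - g = (((4*g²)*2 + 0) + 0) - g = ((8*g² + 0) + 0) - g = (8*g² + 0) - g = 8*g² - g = -g + 8*g²)
M(33, m(-1)) + T(63) = -(-1 + 8*(-1)) + (⅓)*63*(2 - 1*63) = -(-1 - 8) + (⅓)*63*(2 - 63) = -1*(-9) + (⅓)*63*(-61) = 9 - 1281 = -1272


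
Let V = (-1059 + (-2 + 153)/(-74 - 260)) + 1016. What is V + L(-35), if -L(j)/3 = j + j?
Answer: 55627/334 ≈ 166.55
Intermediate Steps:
L(j) = -6*j (L(j) = -3*(j + j) = -6*j)
V = -14513/334 (V = (-1059 + 151/(-334)) + 1016 = (-1059 + 151*(-1/334)) + 1016 = (-1059 - 151/334) + 1016 = -353857/334 + 1016 = -14513/334 ≈ -43.452)
V + L(-35) = -14513/334 - 6*(-35) = -14513/334 + 210 = 55627/334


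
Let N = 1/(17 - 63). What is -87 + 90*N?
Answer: -2046/23 ≈ -88.957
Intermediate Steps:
N = -1/46 (N = 1/(-46) = -1/46 ≈ -0.021739)
-87 + 90*N = -87 + 90*(-1/46) = -87 - 45/23 = -2046/23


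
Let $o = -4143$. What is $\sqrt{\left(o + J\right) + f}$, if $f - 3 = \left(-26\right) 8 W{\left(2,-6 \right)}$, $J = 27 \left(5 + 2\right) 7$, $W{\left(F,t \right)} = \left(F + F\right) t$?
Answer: $5 \sqrt{87} \approx 46.637$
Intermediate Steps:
$W{\left(F,t \right)} = 2 F t$
$J = 1323$ ($J = 27 \cdot 7 \cdot 7 = 27 \cdot 49 = 1323$)
$f = 4995$ ($f = 3 + \left(-26\right) 8 \cdot 2 \cdot 2 \left(-6\right) = 3 - -4992 = 3 + 4992 = 4995$)
$\sqrt{\left(o + J\right) + f} = \sqrt{\left(-4143 + 1323\right) + 4995} = \sqrt{-2820 + 4995} = \sqrt{2175} = 5 \sqrt{87}$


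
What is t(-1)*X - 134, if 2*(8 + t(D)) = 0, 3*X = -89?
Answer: 310/3 ≈ 103.33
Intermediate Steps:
X = -89/3 (X = (1/3)*(-89) = -89/3 ≈ -29.667)
t(D) = -8 (t(D) = -8 + (1/2)*0 = -8 + 0 = -8)
t(-1)*X - 134 = -8*(-89/3) - 134 = 712/3 - 134 = 310/3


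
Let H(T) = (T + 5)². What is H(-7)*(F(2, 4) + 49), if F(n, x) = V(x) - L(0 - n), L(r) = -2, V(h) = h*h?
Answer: 268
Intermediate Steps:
V(h) = h²
H(T) = (5 + T)²
F(n, x) = 2 + x² (F(n, x) = x² - 1*(-2) = x² + 2 = 2 + x²)
H(-7)*(F(2, 4) + 49) = (5 - 7)²*((2 + 4²) + 49) = (-2)²*((2 + 16) + 49) = 4*(18 + 49) = 4*67 = 268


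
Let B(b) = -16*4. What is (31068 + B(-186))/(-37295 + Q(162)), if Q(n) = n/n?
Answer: -15502/18647 ≈ -0.83134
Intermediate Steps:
Q(n) = 1
B(b) = -64
(31068 + B(-186))/(-37295 + Q(162)) = (31068 - 64)/(-37295 + 1) = 31004/(-37294) = 31004*(-1/37294) = -15502/18647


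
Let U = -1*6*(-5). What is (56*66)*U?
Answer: 110880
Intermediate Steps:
U = 30 (U = -6*(-5) = 30)
(56*66)*U = (56*66)*30 = 3696*30 = 110880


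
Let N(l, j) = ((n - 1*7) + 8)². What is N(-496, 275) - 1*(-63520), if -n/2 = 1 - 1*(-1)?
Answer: 63529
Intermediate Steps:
n = -4 (n = -2*(1 - 1*(-1)) = -2*(1 + 1) = -2*2 = -4)
N(l, j) = 9 (N(l, j) = ((-4 - 1*7) + 8)² = ((-4 - 7) + 8)² = (-11 + 8)² = (-3)² = 9)
N(-496, 275) - 1*(-63520) = 9 - 1*(-63520) = 9 + 63520 = 63529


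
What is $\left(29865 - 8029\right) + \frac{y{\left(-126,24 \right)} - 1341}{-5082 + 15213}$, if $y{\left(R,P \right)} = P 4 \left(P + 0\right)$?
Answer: $\frac{73740493}{3377} \approx 21836.0$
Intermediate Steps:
$y{\left(R,P \right)} = 4 P^{2}$ ($y{\left(R,P \right)} = 4 P P = 4 P^{2}$)
$\left(29865 - 8029\right) + \frac{y{\left(-126,24 \right)} - 1341}{-5082 + 15213} = \left(29865 - 8029\right) + \frac{4 \cdot 24^{2} - 1341}{-5082 + 15213} = 21836 + \frac{4 \cdot 576 - 1341}{10131} = 21836 + \left(2304 - 1341\right) \frac{1}{10131} = 21836 + 963 \cdot \frac{1}{10131} = 21836 + \frac{321}{3377} = \frac{73740493}{3377}$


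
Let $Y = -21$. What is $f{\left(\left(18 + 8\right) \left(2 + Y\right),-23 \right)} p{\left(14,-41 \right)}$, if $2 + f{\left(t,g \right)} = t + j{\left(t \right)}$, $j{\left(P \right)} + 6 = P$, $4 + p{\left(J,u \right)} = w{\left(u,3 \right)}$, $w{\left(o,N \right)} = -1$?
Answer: $4980$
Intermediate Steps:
$p{\left(J,u \right)} = -5$ ($p{\left(J,u \right)} = -4 - 1 = -5$)
$j{\left(P \right)} = -6 + P$
$f{\left(t,g \right)} = -8 + 2 t$ ($f{\left(t,g \right)} = -2 + \left(t + \left(-6 + t\right)\right) = -2 + \left(-6 + 2 t\right) = -8 + 2 t$)
$f{\left(\left(18 + 8\right) \left(2 + Y\right),-23 \right)} p{\left(14,-41 \right)} = \left(-8 + 2 \left(18 + 8\right) \left(2 - 21\right)\right) \left(-5\right) = \left(-8 + 2 \cdot 26 \left(-19\right)\right) \left(-5\right) = \left(-8 + 2 \left(-494\right)\right) \left(-5\right) = \left(-8 - 988\right) \left(-5\right) = \left(-996\right) \left(-5\right) = 4980$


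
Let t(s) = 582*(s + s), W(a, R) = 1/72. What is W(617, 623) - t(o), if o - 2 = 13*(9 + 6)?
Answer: -16510175/72 ≈ -2.2931e+5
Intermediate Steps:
W(a, R) = 1/72
o = 197 (o = 2 + 13*(9 + 6) = 2 + 13*15 = 2 + 195 = 197)
t(s) = 1164*s (t(s) = 582*(2*s) = 1164*s)
W(617, 623) - t(o) = 1/72 - 1164*197 = 1/72 - 1*229308 = 1/72 - 229308 = -16510175/72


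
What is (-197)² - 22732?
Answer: 16077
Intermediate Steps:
(-197)² - 22732 = 38809 - 22732 = 16077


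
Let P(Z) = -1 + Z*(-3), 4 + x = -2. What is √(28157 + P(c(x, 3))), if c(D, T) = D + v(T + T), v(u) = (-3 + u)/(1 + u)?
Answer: √1380463/7 ≈ 167.85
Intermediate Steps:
x = -6 (x = -4 - 2 = -6)
v(u) = (-3 + u)/(1 + u)
c(D, T) = D + (-3 + 2*T)/(1 + 2*T) (c(D, T) = D + (-3 + (T + T))/(1 + (T + T)) = D + (-3 + 2*T)/(1 + 2*T))
P(Z) = -1 - 3*Z
√(28157 + P(c(x, 3))) = √(28157 + (-1 - 3*(-3 + 2*3 - 6*(1 + 2*3))/(1 + 2*3))) = √(28157 + (-1 - 3*(-3 + 6 - 6*(1 + 6))/(1 + 6))) = √(28157 + (-1 - 3*(-3 + 6 - 6*7)/7)) = √(28157 + (-1 - 3*(-3 + 6 - 42)/7)) = √(28157 + (-1 - 3*(-39)/7)) = √(28157 + (-1 - 3*(-39/7))) = √(28157 + (-1 + 117/7)) = √(28157 + 110/7) = √(197209/7) = √1380463/7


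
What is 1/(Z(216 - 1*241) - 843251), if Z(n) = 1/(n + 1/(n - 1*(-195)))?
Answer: -4249/3582973669 ≈ -1.1859e-6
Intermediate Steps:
Z(n) = 1/(n + 1/(195 + n)) (Z(n) = 1/(n + 1/(n + 195)) = 1/(n + 1/(195 + n)))
1/(Z(216 - 1*241) - 843251) = 1/((195 + (216 - 1*241))/(1 + (216 - 1*241)**2 + 195*(216 - 1*241)) - 843251) = 1/((195 + (216 - 241))/(1 + (216 - 241)**2 + 195*(216 - 241)) - 843251) = 1/((195 - 25)/(1 + (-25)**2 + 195*(-25)) - 843251) = 1/(170/(1 + 625 - 4875) - 843251) = 1/(170/(-4249) - 843251) = 1/(-1/4249*170 - 843251) = 1/(-170/4249 - 843251) = 1/(-3582973669/4249) = -4249/3582973669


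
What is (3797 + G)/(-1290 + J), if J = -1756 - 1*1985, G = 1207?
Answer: -556/559 ≈ -0.99463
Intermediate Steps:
J = -3741 (J = -1756 - 1985 = -3741)
(3797 + G)/(-1290 + J) = (3797 + 1207)/(-1290 - 3741) = 5004/(-5031) = 5004*(-1/5031) = -556/559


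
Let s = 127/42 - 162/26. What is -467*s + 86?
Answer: 864673/546 ≈ 1583.7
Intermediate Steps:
s = -1751/546 (s = 127*(1/42) - 162*1/26 = 127/42 - 81/13 = -1751/546 ≈ -3.2070)
-467*s + 86 = -467*(-1751/546) + 86 = 817717/546 + 86 = 864673/546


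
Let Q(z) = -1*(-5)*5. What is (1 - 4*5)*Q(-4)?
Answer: -475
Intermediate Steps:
Q(z) = 25 (Q(z) = 5*5 = 25)
(1 - 4*5)*Q(-4) = (1 - 4*5)*25 = (1 - 20)*25 = -19*25 = -475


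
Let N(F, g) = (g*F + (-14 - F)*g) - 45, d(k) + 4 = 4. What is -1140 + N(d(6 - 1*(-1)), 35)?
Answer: -1675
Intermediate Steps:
d(k) = 0 (d(k) = -4 + 4 = 0)
N(F, g) = -45 + F*g + g*(-14 - F) (N(F, g) = (F*g + g*(-14 - F)) - 45 = -45 + F*g + g*(-14 - F))
-1140 + N(d(6 - 1*(-1)), 35) = -1140 + (-45 - 14*35) = -1140 + (-45 - 490) = -1140 - 535 = -1675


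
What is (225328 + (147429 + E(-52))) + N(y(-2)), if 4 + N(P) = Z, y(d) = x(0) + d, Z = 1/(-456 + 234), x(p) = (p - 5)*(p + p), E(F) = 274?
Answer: 82811993/222 ≈ 3.7303e+5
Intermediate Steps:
x(p) = 2*p*(-5 + p) (x(p) = (-5 + p)*(2*p) = 2*p*(-5 + p))
Z = -1/222 (Z = 1/(-222) = -1/222 ≈ -0.0045045)
y(d) = d (y(d) = 2*0*(-5 + 0) + d = 2*0*(-5) + d = 0 + d = d)
N(P) = -889/222 (N(P) = -4 - 1/222 = -889/222)
(225328 + (147429 + E(-52))) + N(y(-2)) = (225328 + (147429 + 274)) - 889/222 = (225328 + 147703) - 889/222 = 373031 - 889/222 = 82811993/222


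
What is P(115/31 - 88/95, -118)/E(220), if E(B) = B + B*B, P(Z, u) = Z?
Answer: 8197/143185900 ≈ 5.7247e-5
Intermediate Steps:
E(B) = B + B**2
P(115/31 - 88/95, -118)/E(220) = (115/31 - 88/95)/((220*(1 + 220))) = (115*(1/31) - 88*1/95)/((220*221)) = (115/31 - 88/95)/48620 = (8197/2945)*(1/48620) = 8197/143185900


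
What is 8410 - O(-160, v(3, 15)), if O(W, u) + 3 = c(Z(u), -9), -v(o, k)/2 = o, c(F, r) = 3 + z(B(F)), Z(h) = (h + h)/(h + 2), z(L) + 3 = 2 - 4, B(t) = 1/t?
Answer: 8415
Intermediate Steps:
B(t) = 1/t
z(L) = -5 (z(L) = -3 + (2 - 4) = -3 - 2 = -5)
Z(h) = 2*h/(2 + h) (Z(h) = (2*h)/(2 + h) = 2*h/(2 + h))
c(F, r) = -2 (c(F, r) = 3 - 5 = -2)
v(o, k) = -2*o
O(W, u) = -5 (O(W, u) = -3 - 2 = -5)
8410 - O(-160, v(3, 15)) = 8410 - 1*(-5) = 8410 + 5 = 8415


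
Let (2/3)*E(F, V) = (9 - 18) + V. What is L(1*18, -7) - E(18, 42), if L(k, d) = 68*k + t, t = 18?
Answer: 2385/2 ≈ 1192.5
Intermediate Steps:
L(k, d) = 18 + 68*k (L(k, d) = 68*k + 18 = 18 + 68*k)
E(F, V) = -27/2 + 3*V/2 (E(F, V) = 3*((9 - 18) + V)/2 = 3*(-9 + V)/2 = -27/2 + 3*V/2)
L(1*18, -7) - E(18, 42) = (18 + 68*(1*18)) - (-27/2 + (3/2)*42) = (18 + 68*18) - (-27/2 + 63) = (18 + 1224) - 1*99/2 = 1242 - 99/2 = 2385/2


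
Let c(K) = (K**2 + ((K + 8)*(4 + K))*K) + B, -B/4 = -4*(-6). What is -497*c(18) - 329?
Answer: -5230757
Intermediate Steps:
B = -96 (B = -(-16)*(-6) = -4*24 = -96)
c(K) = -96 + K**2 + K*(4 + K)*(8 + K) (c(K) = (K**2 + ((K + 8)*(4 + K))*K) - 96 = (K**2 + ((8 + K)*(4 + K))*K) - 96 = (K**2 + ((4 + K)*(8 + K))*K) - 96 = (K**2 + K*(4 + K)*(8 + K)) - 96 = -96 + K**2 + K*(4 + K)*(8 + K))
-497*c(18) - 329 = -497*(-96 + 18**3 + 13*18**2 + 32*18) - 329 = -497*(-96 + 5832 + 13*324 + 576) - 329 = -497*(-96 + 5832 + 4212 + 576) - 329 = -497*10524 - 329 = -5230428 - 329 = -5230757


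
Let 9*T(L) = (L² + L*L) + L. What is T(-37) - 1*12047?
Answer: -105722/9 ≈ -11747.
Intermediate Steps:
T(L) = L/9 + 2*L²/9 (T(L) = ((L² + L*L) + L)/9 = ((L² + L²) + L)/9 = (2*L² + L)/9 = (L + 2*L²)/9 = L/9 + 2*L²/9)
T(-37) - 1*12047 = (⅑)*(-37)*(1 + 2*(-37)) - 1*12047 = (⅑)*(-37)*(1 - 74) - 12047 = (⅑)*(-37)*(-73) - 12047 = 2701/9 - 12047 = -105722/9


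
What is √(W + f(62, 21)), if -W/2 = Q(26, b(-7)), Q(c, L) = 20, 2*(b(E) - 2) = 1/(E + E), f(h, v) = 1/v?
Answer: I*√17619/21 ≈ 6.3208*I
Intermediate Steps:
b(E) = 2 + 1/(4*E) (b(E) = 2 + 1/(2*(E + E)) = 2 + 1/(2*((2*E))) = 2 + (1/(2*E))/2 = 2 + 1/(4*E))
W = -40 (W = -2*20 = -40)
√(W + f(62, 21)) = √(-40 + 1/21) = √(-839/21) = I*√17619/21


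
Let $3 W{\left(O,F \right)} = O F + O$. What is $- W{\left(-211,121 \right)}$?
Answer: $\frac{25742}{3} \approx 8580.7$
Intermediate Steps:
$W{\left(O,F \right)} = \frac{O}{3} + \frac{F O}{3}$ ($W{\left(O,F \right)} = \frac{O F + O}{3} = \frac{F O + O}{3} = \frac{O + F O}{3} = \frac{O}{3} + \frac{F O}{3}$)
$- W{\left(-211,121 \right)} = - \frac{\left(-211\right) \left(1 + 121\right)}{3} = - \frac{\left(-211\right) 122}{3} = \left(-1\right) \left(- \frac{25742}{3}\right) = \frac{25742}{3}$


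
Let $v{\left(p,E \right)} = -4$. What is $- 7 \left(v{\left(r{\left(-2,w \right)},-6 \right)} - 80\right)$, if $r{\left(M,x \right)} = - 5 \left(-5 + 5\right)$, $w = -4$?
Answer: $588$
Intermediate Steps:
$r{\left(M,x \right)} = 0$ ($r{\left(M,x \right)} = \left(-5\right) 0 = 0$)
$- 7 \left(v{\left(r{\left(-2,w \right)},-6 \right)} - 80\right) = - 7 \left(-4 - 80\right) = \left(-7\right) \left(-84\right) = 588$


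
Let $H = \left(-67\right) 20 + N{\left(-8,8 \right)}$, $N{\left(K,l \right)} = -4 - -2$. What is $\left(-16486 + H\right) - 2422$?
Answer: $-20250$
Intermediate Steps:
$N{\left(K,l \right)} = -2$ ($N{\left(K,l \right)} = -4 + 2 = -2$)
$H = -1342$ ($H = \left(-67\right) 20 - 2 = -1340 - 2 = -1342$)
$\left(-16486 + H\right) - 2422 = \left(-16486 - 1342\right) - 2422 = -17828 - 2422 = -20250$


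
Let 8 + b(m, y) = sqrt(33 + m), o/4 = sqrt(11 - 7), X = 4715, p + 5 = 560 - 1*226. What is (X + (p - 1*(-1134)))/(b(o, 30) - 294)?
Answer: -1865756/91163 - 6178*sqrt(41)/91163 ≈ -20.900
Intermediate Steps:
p = 329 (p = -5 + (560 - 1*226) = -5 + (560 - 226) = -5 + 334 = 329)
o = 8 (o = 4*sqrt(11 - 7) = 4*sqrt(4) = 4*2 = 8)
b(m, y) = -8 + sqrt(33 + m)
(X + (p - 1*(-1134)))/(b(o, 30) - 294) = (4715 + (329 - 1*(-1134)))/((-8 + sqrt(33 + 8)) - 294) = (4715 + (329 + 1134))/((-8 + sqrt(41)) - 294) = (4715 + 1463)/(-302 + sqrt(41)) = 6178/(-302 + sqrt(41))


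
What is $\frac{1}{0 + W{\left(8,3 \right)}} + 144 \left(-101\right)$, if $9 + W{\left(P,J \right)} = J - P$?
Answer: $- \frac{203617}{14} \approx -14544.0$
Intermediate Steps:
$W{\left(P,J \right)} = -9 + J - P$ ($W{\left(P,J \right)} = -9 + \left(J - P\right) = -9 + J - P$)
$\frac{1}{0 + W{\left(8,3 \right)}} + 144 \left(-101\right) = \frac{1}{0 - 14} + 144 \left(-101\right) = \frac{1}{0 - 14} - 14544 = \frac{1}{-14} - 14544 = - \frac{1}{14} - 14544 = - \frac{203617}{14}$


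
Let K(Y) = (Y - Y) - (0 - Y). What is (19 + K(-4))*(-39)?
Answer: -585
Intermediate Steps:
K(Y) = Y (K(Y) = 0 - (-1)*Y = 0 + Y = Y)
(19 + K(-4))*(-39) = (19 - 4)*(-39) = 15*(-39) = -585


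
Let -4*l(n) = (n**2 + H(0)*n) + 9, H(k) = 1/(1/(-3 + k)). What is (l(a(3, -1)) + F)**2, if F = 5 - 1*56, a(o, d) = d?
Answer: 47089/16 ≈ 2943.1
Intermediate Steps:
H(k) = -3 + k
l(n) = -9/4 - n**2/4 + 3*n/4 (l(n) = -((n**2 + (-3 + 0)*n) + 9)/4 = -((n**2 - 3*n) + 9)/4 = -(9 + n**2 - 3*n)/4 = -9/4 - n**2/4 + 3*n/4)
F = -51 (F = 5 - 56 = -51)
(l(a(3, -1)) + F)**2 = ((-9/4 - 1/4*(-1)**2 + (3/4)*(-1)) - 51)**2 = ((-9/4 - 1/4*1 - 3/4) - 51)**2 = ((-9/4 - 1/4 - 3/4) - 51)**2 = (-13/4 - 51)**2 = (-217/4)**2 = 47089/16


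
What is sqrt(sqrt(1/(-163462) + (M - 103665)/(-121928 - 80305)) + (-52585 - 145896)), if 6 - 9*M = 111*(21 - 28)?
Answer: sqrt(-24099836452239296560957444 + 11019136882*sqrt(62187838931630988082))/11019136882 ≈ 445.51*I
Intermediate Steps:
M = 87 (M = 2/3 - 37*(21 - 28)/3 = 2/3 - 37*(-7)/3 = 2/3 - 1/9*(-777) = 2/3 + 259/3 = 87)
sqrt(sqrt(1/(-163462) + (M - 103665)/(-121928 - 80305)) + (-52585 - 145896)) = sqrt(sqrt(1/(-163462) + (87 - 103665)/(-121928 - 80305)) + (-52585 - 145896)) = sqrt(sqrt(-1/163462 - 103578/(-202233)) - 198481) = sqrt(sqrt(-1/163462 - 103578*(-1/202233)) - 198481) = sqrt(sqrt(-1/163462 + 34526/67411) - 198481) = sqrt(sqrt(5643621601/11019136882) - 198481) = sqrt(sqrt(62187838931630988082)/11019136882 - 198481) = sqrt(-198481 + sqrt(62187838931630988082)/11019136882)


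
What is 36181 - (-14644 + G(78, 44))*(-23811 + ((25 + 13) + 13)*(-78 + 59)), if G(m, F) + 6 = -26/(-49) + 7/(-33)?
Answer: -27949685363/77 ≈ -3.6298e+8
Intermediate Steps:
G(m, F) = -9187/1617 (G(m, F) = -6 + (-26/(-49) + 7/(-33)) = -6 + (-26*(-1/49) + 7*(-1/33)) = -6 + (26/49 - 7/33) = -6 + 515/1617 = -9187/1617)
36181 - (-14644 + G(78, 44))*(-23811 + ((25 + 13) + 13)*(-78 + 59)) = 36181 - (-14644 - 9187/1617)*(-23811 + ((25 + 13) + 13)*(-78 + 59)) = 36181 - (-23688535)*(-23811 + (38 + 13)*(-19))/1617 = 36181 - (-23688535)*(-23811 + 51*(-19))/1617 = 36181 - (-23688535)*(-23811 - 969)/1617 = 36181 - (-23688535)*(-24780)/1617 = 36181 - 1*27952471300/77 = 36181 - 27952471300/77 = -27949685363/77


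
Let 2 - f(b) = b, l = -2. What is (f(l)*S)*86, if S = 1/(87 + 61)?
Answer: 86/37 ≈ 2.3243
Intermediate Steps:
f(b) = 2 - b
S = 1/148 ≈ 0.0067568
(f(l)*S)*86 = ((2 - 1*(-2))*(1/148))*86 = ((2 + 2)*(1/148))*86 = (4*(1/148))*86 = (1/37)*86 = 86/37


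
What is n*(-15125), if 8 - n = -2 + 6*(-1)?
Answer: -242000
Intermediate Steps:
n = 16 (n = 8 - (-2 + 6*(-1)) = 8 - (-2 - 6) = 8 - 1*(-8) = 8 + 8 = 16)
n*(-15125) = 16*(-15125) = -242000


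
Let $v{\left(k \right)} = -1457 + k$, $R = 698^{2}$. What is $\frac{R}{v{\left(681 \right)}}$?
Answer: $- \frac{121801}{194} \approx -627.84$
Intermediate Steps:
$R = 487204$
$\frac{R}{v{\left(681 \right)}} = \frac{487204}{-1457 + 681} = \frac{487204}{-776} = 487204 \left(- \frac{1}{776}\right) = - \frac{121801}{194}$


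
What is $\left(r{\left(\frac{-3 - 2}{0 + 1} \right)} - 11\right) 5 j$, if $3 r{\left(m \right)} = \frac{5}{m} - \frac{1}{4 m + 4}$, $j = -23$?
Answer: $\frac{20815}{16} \approx 1300.9$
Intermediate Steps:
$r{\left(m \right)} = - \frac{1}{3 \left(4 + 4 m\right)} + \frac{5}{3 m}$ ($r{\left(m \right)} = \frac{\frac{5}{m} - \frac{1}{4 m + 4}}{3} = \frac{\frac{5}{m} - \frac{1}{4 + 4 m}}{3} = \frac{- \frac{1}{4 + 4 m} + \frac{5}{m}}{3} = - \frac{1}{3 \left(4 + 4 m\right)} + \frac{5}{3 m}$)
$\left(r{\left(\frac{-3 - 2}{0 + 1} \right)} - 11\right) 5 j = \left(\frac{20 + 19 \frac{-3 - 2}{0 + 1}}{12 \frac{-3 - 2}{0 + 1} \left(1 + \frac{-3 - 2}{0 + 1}\right)} - 11\right) 5 \left(-23\right) = \left(\frac{20 + 19 \left(- \frac{5}{1}\right)}{12 \left(- \frac{5}{1}\right) \left(1 - \frac{5}{1}\right)} - 11\right) 5 \left(-23\right) = \left(\frac{20 + 19 \left(\left(-5\right) 1\right)}{12 \left(\left(-5\right) 1\right) \left(1 - 5\right)} - 11\right) 5 \left(-23\right) = \left(\frac{20 + 19 \left(-5\right)}{12 \left(-5\right) \left(1 - 5\right)} - 11\right) 5 \left(-23\right) = \left(\frac{1}{12} \left(- \frac{1}{5}\right) \frac{1}{-4} \left(20 - 95\right) - 11\right) 5 \left(-23\right) = \left(\frac{1}{12} \left(- \frac{1}{5}\right) \left(- \frac{1}{4}\right) \left(-75\right) - 11\right) 5 \left(-23\right) = \left(- \frac{5}{16} - 11\right) 5 \left(-23\right) = \left(- \frac{181}{16}\right) 5 \left(-23\right) = \left(- \frac{905}{16}\right) \left(-23\right) = \frac{20815}{16}$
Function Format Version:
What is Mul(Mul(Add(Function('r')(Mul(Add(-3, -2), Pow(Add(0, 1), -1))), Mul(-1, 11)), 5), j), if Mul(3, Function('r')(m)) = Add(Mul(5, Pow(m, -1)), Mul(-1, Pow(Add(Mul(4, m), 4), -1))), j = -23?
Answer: Rational(20815, 16) ≈ 1300.9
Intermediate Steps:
Function('r')(m) = Add(Mul(Rational(-1, 3), Pow(Add(4, Mul(4, m)), -1)), Mul(Rational(5, 3), Pow(m, -1))) (Function('r')(m) = Mul(Rational(1, 3), Add(Mul(5, Pow(m, -1)), Mul(-1, Pow(Add(Mul(4, m), 4), -1)))) = Mul(Rational(1, 3), Add(Mul(5, Pow(m, -1)), Mul(-1, Pow(Add(4, Mul(4, m)), -1)))) = Mul(Rational(1, 3), Add(Mul(-1, Pow(Add(4, Mul(4, m)), -1)), Mul(5, Pow(m, -1)))) = Add(Mul(Rational(-1, 3), Pow(Add(4, Mul(4, m)), -1)), Mul(Rational(5, 3), Pow(m, -1))))
Mul(Mul(Add(Function('r')(Mul(Add(-3, -2), Pow(Add(0, 1), -1))), Mul(-1, 11)), 5), j) = Mul(Mul(Add(Mul(Rational(1, 12), Pow(Mul(Add(-3, -2), Pow(Add(0, 1), -1)), -1), Pow(Add(1, Mul(Add(-3, -2), Pow(Add(0, 1), -1))), -1), Add(20, Mul(19, Mul(Add(-3, -2), Pow(Add(0, 1), -1))))), Mul(-1, 11)), 5), -23) = Mul(Mul(Add(Mul(Rational(1, 12), Pow(Mul(-5, Pow(1, -1)), -1), Pow(Add(1, Mul(-5, Pow(1, -1))), -1), Add(20, Mul(19, Mul(-5, Pow(1, -1))))), -11), 5), -23) = Mul(Mul(Add(Mul(Rational(1, 12), Pow(Mul(-5, 1), -1), Pow(Add(1, Mul(-5, 1)), -1), Add(20, Mul(19, Mul(-5, 1)))), -11), 5), -23) = Mul(Mul(Add(Mul(Rational(1, 12), Pow(-5, -1), Pow(Add(1, -5), -1), Add(20, Mul(19, -5))), -11), 5), -23) = Mul(Mul(Add(Mul(Rational(1, 12), Rational(-1, 5), Pow(-4, -1), Add(20, -95)), -11), 5), -23) = Mul(Mul(Add(Mul(Rational(1, 12), Rational(-1, 5), Rational(-1, 4), -75), -11), 5), -23) = Mul(Mul(Add(Rational(-5, 16), -11), 5), -23) = Mul(Mul(Rational(-181, 16), 5), -23) = Mul(Rational(-905, 16), -23) = Rational(20815, 16)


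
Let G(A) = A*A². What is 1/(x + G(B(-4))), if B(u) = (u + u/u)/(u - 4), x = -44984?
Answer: -512/23031781 ≈ -2.2230e-5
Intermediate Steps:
B(u) = (1 + u)/(-4 + u) (B(u) = (u + 1)/(-4 + u) = (1 + u)/(-4 + u))
G(A) = A³
1/(x + G(B(-4))) = 1/(-44984 + ((1 - 4)/(-4 - 4))³) = 1/(-44984 + (-3/(-8))³) = 1/(-44984 + (-⅛*(-3))³) = 1/(-44984 + (3/8)³) = 1/(-44984 + 27/512) = 1/(-23031781/512) = -512/23031781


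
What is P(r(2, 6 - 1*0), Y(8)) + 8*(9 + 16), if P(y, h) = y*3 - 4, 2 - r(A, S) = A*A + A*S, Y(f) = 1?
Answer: 154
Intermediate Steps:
r(A, S) = 2 - A² - A*S (r(A, S) = 2 - (A*A + A*S) = 2 - (A² + A*S) = 2 + (-A² - A*S) = 2 - A² - A*S)
P(y, h) = -4 + 3*y (P(y, h) = 3*y - 4 = -4 + 3*y)
P(r(2, 6 - 1*0), Y(8)) + 8*(9 + 16) = (-4 + 3*(2 - 1*2² - 1*2*(6 - 1*0))) + 8*(9 + 16) = (-4 + 3*(2 - 1*4 - 1*2*(6 + 0))) + 8*25 = (-4 + 3*(2 - 4 - 1*2*6)) + 200 = (-4 + 3*(2 - 4 - 12)) + 200 = (-4 + 3*(-14)) + 200 = (-4 - 42) + 200 = -46 + 200 = 154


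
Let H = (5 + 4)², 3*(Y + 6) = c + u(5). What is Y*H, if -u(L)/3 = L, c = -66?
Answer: -2673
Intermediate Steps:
u(L) = -3*L
Y = -33 (Y = -6 + (-66 - 3*5)/3 = -6 + (-66 - 15)/3 = -6 + (⅓)*(-81) = -6 - 27 = -33)
H = 81 (H = 9² = 81)
Y*H = -33*81 = -2673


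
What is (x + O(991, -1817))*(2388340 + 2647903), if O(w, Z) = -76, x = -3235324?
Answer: -16294260602200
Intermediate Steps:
(x + O(991, -1817))*(2388340 + 2647903) = (-3235324 - 76)*(2388340 + 2647903) = -3235400*5036243 = -16294260602200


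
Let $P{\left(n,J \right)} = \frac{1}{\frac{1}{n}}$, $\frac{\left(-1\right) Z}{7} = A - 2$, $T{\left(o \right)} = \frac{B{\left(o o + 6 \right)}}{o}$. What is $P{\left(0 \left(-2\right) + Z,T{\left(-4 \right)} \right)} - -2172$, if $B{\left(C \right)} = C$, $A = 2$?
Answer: $2172$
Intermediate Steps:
$T{\left(o \right)} = \frac{6 + o^{2}}{o}$ ($T{\left(o \right)} = \frac{o o + 6}{o} = \frac{o^{2} + 6}{o} = \frac{6 + o^{2}}{o}$)
$Z = 0$ ($Z = - 7 \left(2 - 2\right) = \left(-7\right) 0 = 0$)
$P{\left(n,J \right)} = n$
$P{\left(0 \left(-2\right) + Z,T{\left(-4 \right)} \right)} - -2172 = \left(0 \left(-2\right) + 0\right) - -2172 = \left(0 + 0\right) + 2172 = 0 + 2172 = 2172$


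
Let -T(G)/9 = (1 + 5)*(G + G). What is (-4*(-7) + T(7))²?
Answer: 529984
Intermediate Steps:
T(G) = -108*G (T(G) = -9*(1 + 5)*(G + G) = -54*2*G = -108*G)
(-4*(-7) + T(7))² = (-4*(-7) - 108*7)² = (28 - 756)² = (-728)² = 529984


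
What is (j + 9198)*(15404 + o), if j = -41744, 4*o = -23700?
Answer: -308503534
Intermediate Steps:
o = -5925 (o = (¼)*(-23700) = -5925)
(j + 9198)*(15404 + o) = (-41744 + 9198)*(15404 - 5925) = -32546*9479 = -308503534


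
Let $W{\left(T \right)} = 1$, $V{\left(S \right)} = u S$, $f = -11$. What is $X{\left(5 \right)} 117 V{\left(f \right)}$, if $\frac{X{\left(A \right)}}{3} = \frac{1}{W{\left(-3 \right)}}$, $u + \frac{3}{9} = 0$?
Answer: $1287$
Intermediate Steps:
$u = - \frac{1}{3}$ ($u = - \frac{1}{3} + 0 = - \frac{1}{3} \approx -0.33333$)
$V{\left(S \right)} = - \frac{S}{3}$
$X{\left(A \right)} = 3$ ($X{\left(A \right)} = \frac{3}{1} = 3 \cdot 1 = 3$)
$X{\left(5 \right)} 117 V{\left(f \right)} = 3 \cdot 117 \left(\left(- \frac{1}{3}\right) \left(-11\right)\right) = 3 \cdot 117 \cdot \frac{11}{3} = 3 \cdot 429 = 1287$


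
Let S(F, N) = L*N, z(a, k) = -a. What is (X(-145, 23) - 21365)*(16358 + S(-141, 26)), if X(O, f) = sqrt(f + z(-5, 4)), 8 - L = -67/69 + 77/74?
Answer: -903491302795/2553 + 84576766*sqrt(7)/2553 ≈ -3.5381e+8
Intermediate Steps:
L = 40493/5106 (L = 8 - (-67/69 + 77/74) = 8 - 1*355/5106 = 8 - 355/5106 = 40493/5106 ≈ 7.9305)
S(F, N) = 40493*N/5106
X(O, f) = sqrt(5 + f) (X(O, f) = sqrt(f - 1*(-5)) = sqrt(f + 5) = sqrt(5 + f))
(X(-145, 23) - 21365)*(16358 + S(-141, 26)) = (sqrt(5 + 23) - 21365)*(16358 + (40493/5106)*26) = (sqrt(28) - 21365)*(16358 + 526409/2553) = (2*sqrt(7) - 21365)*(42288383/2553) = (-21365 + 2*sqrt(7))*(42288383/2553) = -903491302795/2553 + 84576766*sqrt(7)/2553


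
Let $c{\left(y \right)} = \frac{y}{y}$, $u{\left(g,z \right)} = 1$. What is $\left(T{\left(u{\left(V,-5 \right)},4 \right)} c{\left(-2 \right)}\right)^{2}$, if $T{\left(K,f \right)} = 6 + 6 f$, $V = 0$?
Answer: $900$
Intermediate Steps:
$c{\left(y \right)} = 1$
$\left(T{\left(u{\left(V,-5 \right)},4 \right)} c{\left(-2 \right)}\right)^{2} = \left(\left(6 + 6 \cdot 4\right) 1\right)^{2} = \left(\left(6 + 24\right) 1\right)^{2} = \left(30 \cdot 1\right)^{2} = 30^{2} = 900$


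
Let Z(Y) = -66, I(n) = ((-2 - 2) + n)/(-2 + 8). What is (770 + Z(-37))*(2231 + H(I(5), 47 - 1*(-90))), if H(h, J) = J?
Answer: 1667072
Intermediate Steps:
I(n) = -2/3 + n/6 (I(n) = (-4 + n)/6 = (-4 + n)*(1/6) = -2/3 + n/6)
(770 + Z(-37))*(2231 + H(I(5), 47 - 1*(-90))) = (770 - 66)*(2231 + (47 - 1*(-90))) = 704*(2231 + (47 + 90)) = 704*(2231 + 137) = 704*2368 = 1667072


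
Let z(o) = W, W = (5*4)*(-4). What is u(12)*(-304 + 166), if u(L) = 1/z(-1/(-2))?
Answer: 69/40 ≈ 1.7250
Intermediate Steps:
W = -80 (W = 20*(-4) = -80)
z(o) = -80
u(L) = -1/80 (u(L) = 1/(-80) = -1/80)
u(12)*(-304 + 166) = -(-304 + 166)/80 = -1/80*(-138) = 69/40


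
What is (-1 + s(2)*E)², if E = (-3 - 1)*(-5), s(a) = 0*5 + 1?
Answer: 361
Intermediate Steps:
s(a) = 1 (s(a) = 0 + 1 = 1)
E = 20 (E = -4*(-5) = 20)
(-1 + s(2)*E)² = (-1 + 1*20)² = (-1 + 20)² = 19² = 361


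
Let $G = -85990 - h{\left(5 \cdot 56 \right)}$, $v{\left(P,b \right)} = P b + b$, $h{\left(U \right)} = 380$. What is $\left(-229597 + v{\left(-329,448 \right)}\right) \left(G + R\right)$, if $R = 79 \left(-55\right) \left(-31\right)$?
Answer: $-18196343825$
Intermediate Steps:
$v{\left(P,b \right)} = b + P b$
$R = 134695$ ($R = \left(-4345\right) \left(-31\right) = 134695$)
$G = -86370$ ($G = -85990 - 380 = -86370$)
$\left(-229597 + v{\left(-329,448 \right)}\right) \left(G + R\right) = \left(-229597 + 448 \left(1 - 329\right)\right) \left(-86370 + 134695\right) = \left(-229597 + 448 \left(-328\right)\right) 48325 = \left(-229597 - 146944\right) 48325 = \left(-376541\right) 48325 = -18196343825$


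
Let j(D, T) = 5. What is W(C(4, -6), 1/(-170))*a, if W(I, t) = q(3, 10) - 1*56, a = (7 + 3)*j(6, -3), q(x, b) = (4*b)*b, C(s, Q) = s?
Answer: 17200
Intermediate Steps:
q(x, b) = 4*b²
a = 50 (a = (7 + 3)*5 = 10*5 = 50)
W(I, t) = 344 (W(I, t) = 4*10² - 1*56 = 4*100 - 56 = 400 - 56 = 344)
W(C(4, -6), 1/(-170))*a = 344*50 = 17200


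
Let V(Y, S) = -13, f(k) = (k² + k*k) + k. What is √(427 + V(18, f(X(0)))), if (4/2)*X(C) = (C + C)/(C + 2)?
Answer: 3*√46 ≈ 20.347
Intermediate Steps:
X(C) = C/(2 + C) (X(C) = ((C + C)/(C + 2))/2 = ((2*C)/(2 + C))/2 = (2*C/(2 + C))/2 = C/(2 + C))
f(k) = k + 2*k² (f(k) = (k² + k²) + k = 2*k² + k = k + 2*k²)
√(427 + V(18, f(X(0)))) = √(427 - 13) = √414 = 3*√46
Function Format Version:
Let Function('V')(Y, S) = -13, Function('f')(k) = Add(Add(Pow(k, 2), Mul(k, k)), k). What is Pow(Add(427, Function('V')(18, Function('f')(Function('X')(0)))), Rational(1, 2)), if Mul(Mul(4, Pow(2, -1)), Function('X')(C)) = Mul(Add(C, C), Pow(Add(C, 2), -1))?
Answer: Mul(3, Pow(46, Rational(1, 2))) ≈ 20.347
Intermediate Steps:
Function('X')(C) = Mul(C, Pow(Add(2, C), -1)) (Function('X')(C) = Mul(Rational(1, 2), Mul(Add(C, C), Pow(Add(C, 2), -1))) = Mul(Rational(1, 2), Mul(Mul(2, C), Pow(Add(2, C), -1))) = Mul(Rational(1, 2), Mul(2, C, Pow(Add(2, C), -1))) = Mul(C, Pow(Add(2, C), -1)))
Function('f')(k) = Add(k, Mul(2, Pow(k, 2))) (Function('f')(k) = Add(Add(Pow(k, 2), Pow(k, 2)), k) = Add(Mul(2, Pow(k, 2)), k) = Add(k, Mul(2, Pow(k, 2))))
Pow(Add(427, Function('V')(18, Function('f')(Function('X')(0)))), Rational(1, 2)) = Pow(Add(427, -13), Rational(1, 2)) = Pow(414, Rational(1, 2)) = Mul(3, Pow(46, Rational(1, 2)))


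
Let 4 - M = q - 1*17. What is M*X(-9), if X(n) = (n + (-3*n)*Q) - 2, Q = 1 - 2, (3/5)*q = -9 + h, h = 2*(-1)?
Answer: -4484/3 ≈ -1494.7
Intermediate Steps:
h = -2
q = -55/3 (q = 5*(-9 - 2)/3 = (5/3)*(-11) = -55/3 ≈ -18.333)
Q = -1
X(n) = -2 + 4*n (X(n) = (n - 3*n*(-1)) - 2 = (n + 3*n) - 2 = 4*n - 2 = -2 + 4*n)
M = 118/3 (M = 4 - (-55/3 - 1*17) = 4 - (-55/3 - 17) = 4 - 1*(-106/3) = 4 + 106/3 = 118/3 ≈ 39.333)
M*X(-9) = 118*(-2 + 4*(-9))/3 = 118*(-2 - 36)/3 = (118/3)*(-38) = -4484/3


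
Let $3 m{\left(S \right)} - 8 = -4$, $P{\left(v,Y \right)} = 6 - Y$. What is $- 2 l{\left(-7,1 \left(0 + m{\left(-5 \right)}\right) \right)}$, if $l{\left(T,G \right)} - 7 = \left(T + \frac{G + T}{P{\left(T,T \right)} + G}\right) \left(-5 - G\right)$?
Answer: $- \frac{4630}{43} \approx -107.67$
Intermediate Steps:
$m{\left(S \right)} = \frac{4}{3}$ ($m{\left(S \right)} = \frac{8}{3} + \frac{1}{3} \left(-4\right) = \frac{8}{3} - \frac{4}{3} = \frac{4}{3}$)
$l{\left(T,G \right)} = 7 + \left(-5 - G\right) \left(T + \frac{G + T}{6 + G - T}\right)$ ($l{\left(T,G \right)} = 7 + \left(T + \frac{G + T}{\left(6 - T\right) + G}\right) \left(-5 - G\right) = 7 + \left(T + \frac{G + T}{6 + G - T}\right) \left(-5 - G\right) = 7 + \left(-5 - G\right) \left(T + \frac{G + T}{6 + G - T}\right)$)
$- 2 l{\left(-7,1 \left(0 + m{\left(-5 \right)}\right) \right)} = - 2 \frac{42 - \left(1 \left(0 + \frac{4}{3}\right)\right)^{2} - -294 + 2 \cdot 1 \left(0 + \frac{4}{3}\right) + 5 \left(-7\right)^{2} + 1 \left(0 + \frac{4}{3}\right) \left(-7\right)^{2} - - 7 \left(1 \left(0 + \frac{4}{3}\right)\right)^{2} - 12 \cdot 1 \left(0 + \frac{4}{3}\right) \left(-7\right)}{6 + 1 \left(0 + \frac{4}{3}\right) - -7} = - 2 \frac{42 - \left(1 \cdot \frac{4}{3}\right)^{2} + 294 + 2 \cdot 1 \cdot \frac{4}{3} + 5 \cdot 49 + 1 \cdot \frac{4}{3} \cdot 49 - - 7 \left(1 \cdot \frac{4}{3}\right)^{2} - 12 \cdot 1 \cdot \frac{4}{3} \left(-7\right)}{6 + 1 \cdot \frac{4}{3} + 7} = - 2 \frac{42 - \left(\frac{4}{3}\right)^{2} + 294 + 2 \cdot \frac{4}{3} + 245 + \frac{4}{3} \cdot 49 - - 7 \left(\frac{4}{3}\right)^{2} - 16 \left(-7\right)}{6 + \frac{4}{3} + 7} = - 2 \frac{42 - \frac{16}{9} + 294 + \frac{8}{3} + 245 + \frac{196}{3} - \left(-7\right) \frac{16}{9} + 112}{\frac{43}{3}} = - 2 \frac{3 \left(42 - \frac{16}{9} + 294 + \frac{8}{3} + 245 + \frac{196}{3} + \frac{112}{9} + 112\right)}{43} = - 2 \cdot \frac{3}{43} \cdot \frac{2315}{3} = \left(-2\right) \frac{2315}{43} = - \frac{4630}{43}$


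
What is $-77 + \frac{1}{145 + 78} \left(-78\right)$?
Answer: $- \frac{17249}{223} \approx -77.35$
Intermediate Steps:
$-77 + \frac{1}{145 + 78} \left(-78\right) = -77 + \frac{1}{223} \left(-78\right) = -77 - \frac{78}{223} = - \frac{17249}{223}$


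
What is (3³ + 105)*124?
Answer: 16368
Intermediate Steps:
(3³ + 105)*124 = (27 + 105)*124 = 132*124 = 16368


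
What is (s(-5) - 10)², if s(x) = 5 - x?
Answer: 0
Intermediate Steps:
(s(-5) - 10)² = ((5 - 1*(-5)) - 10)² = ((5 + 5) - 10)² = (10 - 10)² = 0² = 0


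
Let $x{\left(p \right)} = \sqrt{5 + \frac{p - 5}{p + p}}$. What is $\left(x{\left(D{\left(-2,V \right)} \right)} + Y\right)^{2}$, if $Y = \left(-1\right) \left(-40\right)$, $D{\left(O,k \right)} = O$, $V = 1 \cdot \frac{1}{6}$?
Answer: $\frac{6427}{4} + 120 \sqrt{3} \approx 1814.6$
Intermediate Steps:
$V = \frac{1}{6}$ ($V = 1 \cdot \frac{1}{6} = \frac{1}{6} \approx 0.16667$)
$Y = 40$
$x{\left(p \right)} = \sqrt{5 + \frac{-5 + p}{2 p}}$
$\left(x{\left(D{\left(-2,V \right)} \right)} + Y\right)^{2} = \left(\frac{\sqrt{22 - \frac{10}{-2}}}{2} + 40\right)^{2} = \left(\frac{\sqrt{22 - -5}}{2} + 40\right)^{2} = \left(\frac{\sqrt{22 + 5}}{2} + 40\right)^{2} = \left(\frac{\sqrt{27}}{2} + 40\right)^{2} = \left(\frac{3 \sqrt{3}}{2} + 40\right)^{2} = \left(40 + \frac{3 \sqrt{3}}{2}\right)^{2}$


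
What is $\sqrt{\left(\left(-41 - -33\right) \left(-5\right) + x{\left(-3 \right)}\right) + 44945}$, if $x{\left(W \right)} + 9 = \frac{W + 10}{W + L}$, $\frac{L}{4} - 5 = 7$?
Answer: $\frac{\sqrt{10119635}}{15} \approx 212.08$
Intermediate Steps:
$L = 48$ ($L = 20 + 4 \cdot 7 = 20 + 28 = 48$)
$x{\left(W \right)} = -9 + \frac{10 + W}{48 + W}$ ($x{\left(W \right)} = -9 + \frac{W + 10}{W + 48} = -9 + \frac{10 + W}{48 + W}$)
$\sqrt{\left(\left(-41 - -33\right) \left(-5\right) + x{\left(-3 \right)}\right) + 44945} = \sqrt{\left(\left(-41 - -33\right) \left(-5\right) + \frac{2 \left(-211 - -12\right)}{48 - 3}\right) + 44945} = \sqrt{\left(\left(-41 + 33\right) \left(-5\right) + \frac{2 \left(-211 + 12\right)}{45}\right) + 44945} = \sqrt{\left(\left(-8\right) \left(-5\right) + 2 \cdot \frac{1}{45} \left(-199\right)\right) + 44945} = \sqrt{\left(40 - \frac{398}{45}\right) + 44945} = \sqrt{\frac{1402}{45} + 44945} = \sqrt{\frac{2023927}{45}} = \frac{\sqrt{10119635}}{15}$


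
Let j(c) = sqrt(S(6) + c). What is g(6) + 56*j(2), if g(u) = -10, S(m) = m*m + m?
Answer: -10 + 112*sqrt(11) ≈ 361.46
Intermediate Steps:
S(m) = m + m**2 (S(m) = m**2 + m = m + m**2)
j(c) = sqrt(42 + c) (j(c) = sqrt(6*(1 + 6) + c) = sqrt(6*7 + c) = sqrt(42 + c))
g(6) + 56*j(2) = -10 + 56*sqrt(42 + 2) = -10 + 56*sqrt(44) = -10 + 56*(2*sqrt(11)) = -10 + 112*sqrt(11)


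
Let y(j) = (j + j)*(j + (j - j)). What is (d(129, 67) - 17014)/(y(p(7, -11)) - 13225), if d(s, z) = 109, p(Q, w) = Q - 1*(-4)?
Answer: 16905/12983 ≈ 1.3021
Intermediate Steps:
p(Q, w) = 4 + Q (p(Q, w) = Q + 4 = 4 + Q)
y(j) = 2*j² (y(j) = (2*j)*(j + 0) = (2*j)*j = 2*j²)
(d(129, 67) - 17014)/(y(p(7, -11)) - 13225) = (109 - 17014)/(2*(4 + 7)² - 13225) = -16905/(2*11² - 13225) = -16905/(2*121 - 13225) = -16905/(242 - 13225) = -16905/(-12983) = -16905*(-1/12983) = 16905/12983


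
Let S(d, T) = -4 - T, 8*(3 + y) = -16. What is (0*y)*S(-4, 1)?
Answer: 0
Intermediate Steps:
y = -5 (y = -3 + (1/8)*(-16) = -3 - 2 = -5)
(0*y)*S(-4, 1) = (0*(-5))*(-4 - 1*1) = 0*(-4 - 1) = 0*(-5) = 0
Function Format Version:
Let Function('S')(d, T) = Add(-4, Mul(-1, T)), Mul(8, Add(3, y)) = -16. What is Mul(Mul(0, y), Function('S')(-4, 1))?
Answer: 0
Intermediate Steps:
y = -5 (y = Add(-3, Mul(Rational(1, 8), -16)) = Add(-3, -2) = -5)
Mul(Mul(0, y), Function('S')(-4, 1)) = Mul(Mul(0, -5), Add(-4, Mul(-1, 1))) = Mul(0, Add(-4, -1)) = Mul(0, -5) = 0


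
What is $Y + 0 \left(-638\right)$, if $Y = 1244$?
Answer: $1244$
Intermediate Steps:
$Y + 0 \left(-638\right) = 1244 + 0 \left(-638\right) = 1244 + 0 = 1244$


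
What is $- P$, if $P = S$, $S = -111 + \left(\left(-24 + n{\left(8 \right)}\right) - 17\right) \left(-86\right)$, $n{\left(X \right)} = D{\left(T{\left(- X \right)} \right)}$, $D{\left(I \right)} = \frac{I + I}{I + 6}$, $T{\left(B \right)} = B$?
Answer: $-2727$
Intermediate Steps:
$D{\left(I \right)} = \frac{2 I}{6 + I}$
$n{\left(X \right)} = - \frac{2 X}{6 - X}$ ($n{\left(X \right)} = \frac{2 \left(- X\right)}{6 - X} = - \frac{2 X}{6 - X}$)
$S = 2727$ ($S = -111 + \left(\left(-24 + 2 \cdot 8 \frac{1}{-6 + 8}\right) - 17\right) \left(-86\right) = -111 + \left(\left(-24 + 2 \cdot 8 \cdot \frac{1}{2}\right) - 17\right) \left(-86\right) = -111 + \left(\left(-24 + 8\right) - 17\right) \left(-86\right) = -111 + \left(-16 - 17\right) \left(-86\right) = -111 - -2838 = -111 + 2838 = 2727$)
$P = 2727$
$- P = \left(-1\right) 2727 = -2727$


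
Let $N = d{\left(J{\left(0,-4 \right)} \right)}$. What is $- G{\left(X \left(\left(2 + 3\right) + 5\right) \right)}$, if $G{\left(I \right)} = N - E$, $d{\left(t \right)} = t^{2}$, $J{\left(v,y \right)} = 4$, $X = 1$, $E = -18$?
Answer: $-34$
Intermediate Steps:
$N = 16$ ($N = 4^{2} = 16$)
$G{\left(I \right)} = 34$ ($G{\left(I \right)} = 16 - -18 = 16 + 18 = 34$)
$- G{\left(X \left(\left(2 + 3\right) + 5\right) \right)} = \left(-1\right) 34 = -34$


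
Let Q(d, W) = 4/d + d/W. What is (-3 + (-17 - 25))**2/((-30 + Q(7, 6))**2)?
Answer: 3572100/1408969 ≈ 2.5353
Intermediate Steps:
(-3 + (-17 - 25))**2/((-30 + Q(7, 6))**2) = (-3 + (-17 - 25))**2/((-30 + (4/7 + 7/6))**2) = (-3 - 42)**2/((-30 + (4*(1/7) + 7*(1/6)))**2) = (-45)**2/((-30 + (4/7 + 7/6))**2) = 2025/((-30 + 73/42)**2) = 2025/((-1187/42)**2) = 2025/(1408969/1764) = 2025*(1764/1408969) = 3572100/1408969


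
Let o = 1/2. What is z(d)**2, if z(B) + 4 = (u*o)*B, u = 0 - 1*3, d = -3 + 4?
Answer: 121/4 ≈ 30.250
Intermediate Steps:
d = 1
o = 1/2 ≈ 0.50000
u = -3 (u = 0 - 3 = -3)
z(B) = -4 - 3*B/2 (z(B) = -4 + (-3*1/2)*B = -4 - 3*B/2)
z(d)**2 = (-4 - 3/2*1)**2 = (-4 - 3/2)**2 = (-11/2)**2 = 121/4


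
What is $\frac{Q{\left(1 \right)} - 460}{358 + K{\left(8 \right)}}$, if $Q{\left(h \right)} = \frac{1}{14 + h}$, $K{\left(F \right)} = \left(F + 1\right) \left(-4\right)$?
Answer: $- \frac{6899}{4830} \approx -1.4284$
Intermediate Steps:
$K{\left(F \right)} = -4 - 4 F$ ($K{\left(F \right)} = \left(1 + F\right) \left(-4\right) = -4 - 4 F$)
$\frac{Q{\left(1 \right)} - 460}{358 + K{\left(8 \right)}} = \frac{\frac{1}{14 + 1} - 460}{358 - 36} = \frac{\frac{1}{15} - 460}{358 - 36} = - \frac{6899}{15 \cdot 322} = \left(- \frac{6899}{15}\right) \frac{1}{322} = - \frac{6899}{4830}$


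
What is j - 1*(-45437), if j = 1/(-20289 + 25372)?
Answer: 230956272/5083 ≈ 45437.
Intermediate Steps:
j = 1/5083 ≈ 0.00019673
j - 1*(-45437) = 1/5083 - 1*(-45437) = 1/5083 + 45437 = 230956272/5083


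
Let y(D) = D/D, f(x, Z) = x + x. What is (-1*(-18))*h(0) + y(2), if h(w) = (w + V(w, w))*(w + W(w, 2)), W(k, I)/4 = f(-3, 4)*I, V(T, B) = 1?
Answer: -863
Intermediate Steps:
f(x, Z) = 2*x
W(k, I) = -24*I (W(k, I) = 4*((2*(-3))*I) = 4*(-6*I) = -24*I)
h(w) = (1 + w)*(-48 + w) (h(w) = (w + 1)*(w - 24*2) = (1 + w)*(w - 48) = (1 + w)*(-48 + w))
y(D) = 1
(-1*(-18))*h(0) + y(2) = (-1*(-18))*(-48 + 0² - 47*0) + 1 = 18*(-48 + 0 + 0) + 1 = 18*(-48) + 1 = -864 + 1 = -863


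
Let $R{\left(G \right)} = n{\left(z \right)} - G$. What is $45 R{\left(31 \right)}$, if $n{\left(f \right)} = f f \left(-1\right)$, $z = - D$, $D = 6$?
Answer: $-3015$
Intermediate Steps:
$z = -6$ ($z = \left(-1\right) 6 = -6$)
$n{\left(f \right)} = - f^{2}$ ($n{\left(f \right)} = f^{2} \left(-1\right) = - f^{2}$)
$R{\left(G \right)} = -36 - G$ ($R{\left(G \right)} = - \left(-6\right)^{2} - G = \left(-1\right) 36 - G = -36 - G$)
$45 R{\left(31 \right)} = 45 \left(-36 - 31\right) = 45 \left(-67\right) = -3015$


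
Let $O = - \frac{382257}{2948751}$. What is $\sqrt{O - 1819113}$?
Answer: $\frac{2 i \sqrt{48819227228057130}}{327639} \approx 1348.7 i$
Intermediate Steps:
$O = - \frac{42473}{327639}$ ($O = \left(-382257\right) \frac{1}{2948751} = - \frac{42473}{327639} \approx -0.12963$)
$\sqrt{O - 1819113} = \sqrt{- \frac{42473}{327639} - 1819113} = \sqrt{- \frac{596012406680}{327639}} = \frac{2 i \sqrt{48819227228057130}}{327639}$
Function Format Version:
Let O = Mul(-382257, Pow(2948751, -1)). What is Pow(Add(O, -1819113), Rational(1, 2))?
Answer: Mul(Rational(2, 327639), I, Pow(48819227228057130, Rational(1, 2))) ≈ Mul(1348.7, I)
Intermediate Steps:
O = Rational(-42473, 327639) (O = Mul(-382257, Rational(1, 2948751)) = Rational(-42473, 327639) ≈ -0.12963)
Pow(Add(O, -1819113), Rational(1, 2)) = Pow(Add(Rational(-42473, 327639), -1819113), Rational(1, 2)) = Pow(Rational(-596012406680, 327639), Rational(1, 2)) = Mul(Rational(2, 327639), I, Pow(48819227228057130, Rational(1, 2)))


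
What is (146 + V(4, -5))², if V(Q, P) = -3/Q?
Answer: 337561/16 ≈ 21098.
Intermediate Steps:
(146 + V(4, -5))² = (146 - 3/4)² = (146 - 3*¼)² = (146 - ¾)² = (581/4)² = 337561/16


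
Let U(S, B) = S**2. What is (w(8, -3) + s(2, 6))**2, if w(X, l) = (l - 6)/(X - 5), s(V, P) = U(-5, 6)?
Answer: 484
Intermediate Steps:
s(V, P) = 25 (s(V, P) = (-5)**2 = 25)
w(X, l) = (-6 + l)/(-5 + X)
(w(8, -3) + s(2, 6))**2 = ((-6 - 3)/(-5 + 8) + 25)**2 = (-9/3 + 25)**2 = ((1/3)*(-9) + 25)**2 = (-3 + 25)**2 = 22**2 = 484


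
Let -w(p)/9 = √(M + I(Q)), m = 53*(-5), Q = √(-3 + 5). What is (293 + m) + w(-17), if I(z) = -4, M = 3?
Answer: 28 - 9*I ≈ 28.0 - 9.0*I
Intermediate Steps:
Q = √2 ≈ 1.4142
m = -265
w(p) = -9*I (w(p) = -9*√(3 - 4) = -9*I)
(293 + m) + w(-17) = (293 - 265) - 9*I = 28 - 9*I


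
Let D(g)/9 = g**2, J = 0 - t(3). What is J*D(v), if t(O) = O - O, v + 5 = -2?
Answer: 0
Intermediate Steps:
v = -7 (v = -5 - 2 = -7)
t(O) = 0
J = 0 (J = 0 - 1*0 = 0 + 0 = 0)
D(g) = 9*g**2
J*D(v) = 0*(9*(-7)**2) = 0*(9*49) = 0*441 = 0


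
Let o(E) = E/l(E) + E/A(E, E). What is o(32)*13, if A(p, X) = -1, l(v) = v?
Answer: -403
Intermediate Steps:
o(E) = 1 - E (o(E) = E/E + E/(-1) = 1 + E*(-1) = 1 - E)
o(32)*13 = (1 - 1*32)*13 = (1 - 32)*13 = -31*13 = -403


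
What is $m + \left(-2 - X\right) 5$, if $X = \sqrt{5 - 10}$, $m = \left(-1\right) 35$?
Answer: $-45 - 5 i \sqrt{5} \approx -45.0 - 11.18 i$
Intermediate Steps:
$m = -35$
$X = i \sqrt{5}$ ($X = \sqrt{-5} = i \sqrt{5} \approx 2.2361 i$)
$m + \left(-2 - X\right) 5 = -35 + \left(-2 - i \sqrt{5}\right) 5 = -35 - \left(10 + 5 i \sqrt{5}\right) = -45 - 5 i \sqrt{5}$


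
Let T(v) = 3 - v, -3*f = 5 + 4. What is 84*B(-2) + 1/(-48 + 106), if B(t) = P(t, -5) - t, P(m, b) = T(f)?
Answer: 38977/58 ≈ 672.02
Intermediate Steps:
f = -3 (f = -(5 + 4)/3 = -⅓*9 = -3)
P(m, b) = 6 (P(m, b) = 3 - 1*(-3) = 3 + 3 = 6)
B(t) = 6 - t
84*B(-2) + 1/(-48 + 106) = 84*(6 - 1*(-2)) + 1/(-48 + 106) = 84*(6 + 2) + 1/58 = 84*8 + 1/58 = 672 + 1/58 = 38977/58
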